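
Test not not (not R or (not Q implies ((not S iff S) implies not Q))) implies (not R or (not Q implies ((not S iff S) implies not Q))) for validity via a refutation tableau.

Assume the negation and expand:
Initial set: {F (not not (not R or (not Q implies ((not S iff S) implies not Q))) implies (not R or (not Q implies ((not S iff S) implies not Q))))}.
F (not not (not R or (not Q implies ((not S iff S) implies not Q))) implies (not R or (not Q implies ((not S iff S) implies not Q)))): α-rule — add T not not (not R or (not Q implies ((not S iff S) implies not Q))), F (not R or (not Q implies ((not S iff S) implies not Q))).
T not not (not R or (not Q implies ((not S iff S) implies not Q))): drop double negation, giving T (not R or (not Q implies ((not S iff S) implies not Q))).
F (not R or (not Q implies ((not S iff S) implies not Q))): α-rule — add F not R, F (not Q implies ((not S iff S) implies not Q)).
F (not Q implies ((not S iff S) implies not Q)): α-rule — add T not Q, F ((not S iff S) implies not Q).
F ((not S iff S) implies not Q): α-rule — add T (not S iff S), F not Q.
× closes — contains both Q and not Q.
All 1 branch closes.
Every branch closed, so the negation is unsatisfiable and the formula is valid.

Valid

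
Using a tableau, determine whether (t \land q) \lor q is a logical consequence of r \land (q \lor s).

Initial set: {T (r \land (q \lor s)); F ((t \land q) \lor q)}.
T (r \land (q \lor s)): α-rule — add T r, T (q \lor s).
F ((t \land q) \lor q): α-rule — add F (t \land q), F q.
T (q \lor s): β-rule — branch into T q  //  T s.
  branch 1 (add T q):
    × closes — contains both q and \lnot q.
  branch 2 (add T s):
    F (t \land q): β-rule — branch into F t  //  F q.
      branch 2.1 (add F t):
        ○ open, literals {q=0, r=1, s=1, t=0}.
      branch 2.2 (add F q):
        ○ open, literals {q=0, r=1, s=1}.
1 branch closed, 2 open.
An open branch gives a countermodel: q=0, r=1, s=1, t=0 (unmentioned atoms arbitrary); the premises hold there but the conclusion fails.

No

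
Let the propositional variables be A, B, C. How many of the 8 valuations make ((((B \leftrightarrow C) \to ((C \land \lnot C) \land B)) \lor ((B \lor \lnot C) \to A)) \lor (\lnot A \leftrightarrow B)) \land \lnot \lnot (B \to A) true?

Initial set: {T (((((B \leftrightarrow C) \to ((C \land \lnot C) \land B)) \lor ((B \lor \lnot C) \to A)) \lor (\lnot A \leftrightarrow B)) \land \lnot \lnot (B \to A))}.
T (((((B \leftrightarrow C) \to ((C \land \lnot C) \land B)) \lor ((B \lor \lnot C) \to A)) \lor (\lnot A \leftrightarrow B)) \land \lnot \lnot (B \to A)): α-rule — add T ((((B \leftrightarrow C) \to ((C \land \lnot C) \land B)) \lor ((B \lor \lnot C) \to A)) \lor (\lnot A \leftrightarrow B)), T \lnot \lnot (B \to A).
T \lnot \lnot (B \to A): drop double negation, giving T (B \to A).
T ((((B \leftrightarrow C) \to ((C \land \lnot C) \land B)) \lor ((B \lor \lnot C) \to A)) \lor (\lnot A \leftrightarrow B)): β-rule — branch into T (((B \leftrightarrow C) \to ((C \land \lnot C) \land B)) \lor ((B \lor \lnot C) \to A))  //  T (\lnot A \leftrightarrow B).
  branch 1 (add T (((B \leftrightarrow C) \to ((C \land \lnot C) \land B)) \lor ((B \lor \lnot C) \to A))):
    T (B \to A): β-rule — branch into F B  //  T A.
      branch 1.1 (add F B):
        T (((B \leftrightarrow C) \to ((C \land \lnot C) \land B)) \lor ((B \lor \lnot C) \to A)): β-rule — branch into T ((B \leftrightarrow C) \to ((C \land \lnot C) \land B))  //  T ((B \lor \lnot C) \to A).
          branch 1.1.1 (add T ((B \leftrightarrow C) \to ((C \land \lnot C) \land B))):
            T ((B \leftrightarrow C) \to ((C \land \lnot C) \land B)): β-rule — branch into F (B \leftrightarrow C)  //  T ((C \land \lnot C) \land B).
              branch 1.1.1.1 (add F (B \leftrightarrow C)):
                F (B \leftrightarrow C): β-rule — branch into T B, F C  //  F B, T C.
                  branch 1.1.1.1.1 (add T B, F C):
                    × closes — contains both B and \lnot B.
                  branch 1.1.1.1.2 (add F B, T C):
                    ○ open, literals {B=false, C=true}.
              branch 1.1.1.2 (add T ((C \land \lnot C) \land B)):
                T ((C \land \lnot C) \land B): α-rule — add T (C \land \lnot C), T B.
                × closes — contains both B and \lnot B.
          branch 1.1.2 (add T ((B \lor \lnot C) \to A)):
            T ((B \lor \lnot C) \to A): β-rule — branch into F (B \lor \lnot C)  //  T A.
              branch 1.1.2.1 (add F (B \lor \lnot C)):
                F (B \lor \lnot C): α-rule — add F B, F \lnot C.
                ○ open, literals {B=false, C=true}.
              branch 1.1.2.2 (add T A):
                ○ open, literals {A=true, B=false}.
      branch 1.2 (add T A):
        T (((B \leftrightarrow C) \to ((C \land \lnot C) \land B)) \lor ((B \lor \lnot C) \to A)): β-rule — branch into T ((B \leftrightarrow C) \to ((C \land \lnot C) \land B))  //  T ((B \lor \lnot C) \to A).
          branch 1.2.1 (add T ((B \leftrightarrow C) \to ((C \land \lnot C) \land B))):
            T ((B \leftrightarrow C) \to ((C \land \lnot C) \land B)): β-rule — branch into F (B \leftrightarrow C)  //  T ((C \land \lnot C) \land B).
              branch 1.2.1.1 (add F (B \leftrightarrow C)):
                F (B \leftrightarrow C): β-rule — branch into T B, F C  //  F B, T C.
                  branch 1.2.1.1.1 (add T B, F C):
                    ○ open, literals {A=true, B=true, C=false}.
                  branch 1.2.1.1.2 (add F B, T C):
                    ○ open, literals {A=true, B=false, C=true}.
              branch 1.2.1.2 (add T ((C \land \lnot C) \land B)):
                T ((C \land \lnot C) \land B): α-rule — add T (C \land \lnot C), T B.
                T (C \land \lnot C): α-rule — add T C, T \lnot C.
                × closes — contains both C and \lnot C.
          branch 1.2.2 (add T ((B \lor \lnot C) \to A)):
            T ((B \lor \lnot C) \to A): β-rule — branch into F (B \lor \lnot C)  //  T A.
              branch 1.2.2.1 (add F (B \lor \lnot C)):
                F (B \lor \lnot C): α-rule — add F B, F \lnot C.
                ○ open, literals {A=true, B=false, C=true}.
              branch 1.2.2.2 (add T A):
                ○ open, literals {A=true}.
  branch 2 (add T (\lnot A \leftrightarrow B)):
    T (B \to A): β-rule — branch into F B  //  T A.
      branch 2.1 (add F B):
        T (\lnot A \leftrightarrow B): β-rule — branch into T \lnot A, T B  //  F \lnot A, F B.
          branch 2.1.1 (add T \lnot A, T B):
            × closes — contains both B and \lnot B.
          branch 2.1.2 (add F \lnot A, F B):
            ○ open, literals {A=true, B=false}.
      branch 2.2 (add T A):
        T (\lnot A \leftrightarrow B): β-rule — branch into T \lnot A, T B  //  F \lnot A, F B.
          branch 2.2.1 (add T \lnot A, T B):
            × closes — contains both A and \lnot A.
          branch 2.2.2 (add F \lnot A, F B):
            ○ open, literals {A=true, B=false}.
5 branches closed, 9 open.
Each open branch fixes some atoms; the unmentioned ones are free. Counting distinct full assignments: branch {B=false, C=true} (A) contributes 2 new; branch {B=false, C=true} (A) contributes 0 new; branch {A=true, B=false} (C) contributes 1 new; branch {A=true, B=true, C=false} (none free) contributes 1 new; branch {A=true, B=false, C=true} (none free) contributes 0 new; branch {A=true, B=false, C=true} (none free) contributes 0 new; branch {A=true} (B, C) contributes 1 new; branch {A=true, B=false} (C) contributes 0 new; branch {A=true, B=false} (C) contributes 0 new. Total: 5.

5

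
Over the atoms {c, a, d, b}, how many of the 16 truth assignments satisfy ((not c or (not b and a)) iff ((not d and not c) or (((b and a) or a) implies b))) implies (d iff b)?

Initial set: {(((not c or (not b and a)) iff ((not d and not c) or (((b and a) or a) implies b))) implies (d iff b))}.
(((not c or (not b and a)) iff ((not d and not c) or (((b and a) or a) implies b))) implies (d iff b)): β-rule — branch into not ((not c or (not b and a)) iff ((not d and not c) or (((b and a) or a) implies b)))  //  (d iff b).
  branch 1 (add not ((not c or (not b and a)) iff ((not d and not c) or (((b and a) or a) implies b)))):
    not ((not c or (not b and a)) iff ((not d and not c) or (((b and a) or a) implies b))): β-rule — branch into (not c or (not b and a)), not ((not d and not c) or (((b and a) or a) implies b))  //  not (not c or (not b and a)), ((not d and not c) or (((b and a) or a) implies b)).
      branch 1.1 (add (not c or (not b and a)), not ((not d and not c) or (((b and a) or a) implies b))):
        not ((not d and not c) or (((b and a) or a) implies b)): α-rule — add not (not d and not c), not (((b and a) or a) implies b).
        not (((b and a) or a) implies b): α-rule — add ((b and a) or a), not b.
        (not c or (not b and a)): β-rule — branch into not c  //  (not b and a).
          branch 1.1.1 (add not c):
            not (not d and not c): β-rule — branch into not not d  //  not not c.
              branch 1.1.1.1 (add not not d):
                ((b and a) or a): β-rule — branch into (b and a)  //  a.
                  branch 1.1.1.1.1 (add (b and a)):
                    (b and a): α-rule — add b, a.
                    × closes — contains both b and not b.
                  branch 1.1.1.1.2 (add a):
                    ○ open, literals {a=1, b=0, c=0, d=1}.
              branch 1.1.1.2 (add not not c):
                × closes — contains both c and not c.
          branch 1.1.2 (add (not b and a)):
            (not b and a): α-rule — add not b, a.
            not (not d and not c): β-rule — branch into not not d  //  not not c.
              branch 1.1.2.1 (add not not d):
                ((b and a) or a): β-rule — branch into (b and a)  //  a.
                  branch 1.1.2.1.1 (add (b and a)):
                    (b and a): α-rule — add b, a.
                    × closes — contains both b and not b.
                  branch 1.1.2.1.2 (add a):
                    ○ open, literals {a=1, b=0, d=1}.
              branch 1.1.2.2 (add not not c):
                ((b and a) or a): β-rule — branch into (b and a)  //  a.
                  branch 1.1.2.2.1 (add (b and a)):
                    (b and a): α-rule — add b, a.
                    × closes — contains both b and not b.
                  branch 1.1.2.2.2 (add a):
                    ○ open, literals {a=1, b=0, c=1}.
      branch 1.2 (add not (not c or (not b and a)), ((not d and not c) or (((b and a) or a) implies b))):
        not (not c or (not b and a)): α-rule — add not not c, not (not b and a).
        ((not d and not c) or (((b and a) or a) implies b)): β-rule — branch into (not d and not c)  //  (((b and a) or a) implies b).
          branch 1.2.1 (add (not d and not c)):
            (not d and not c): α-rule — add not d, not c.
            × closes — contains both c and not c.
          branch 1.2.2 (add (((b and a) or a) implies b)):
            not (not b and a): β-rule — branch into not not b  //  not a.
              branch 1.2.2.1 (add not not b):
                (((b and a) or a) implies b): β-rule — branch into not ((b and a) or a)  //  b.
                  branch 1.2.2.1.1 (add not ((b and a) or a)):
                    not ((b and a) or a): α-rule — add not (b and a), not a.
                    not (b and a): β-rule — branch into not b  //  not a.
                      branch 1.2.2.1.1.1 (add not b):
                        × closes — contains both b and not b.
                      branch 1.2.2.1.1.2 (add not a):
                        ○ open, literals {a=0, b=1, c=1}.
                  branch 1.2.2.1.2 (add b):
                    ○ open, literals {b=1, c=1}.
              branch 1.2.2.2 (add not a):
                (((b and a) or a) implies b): β-rule — branch into not ((b and a) or a)  //  b.
                  branch 1.2.2.2.1 (add not ((b and a) or a)):
                    not ((b and a) or a): α-rule — add not (b and a), not a.
                    not (b and a): β-rule — branch into not b  //  not a.
                      branch 1.2.2.2.1.1 (add not b):
                        ○ open, literals {a=0, b=0, c=1}.
                      branch 1.2.2.2.1.2 (add not a):
                        ○ open, literals {a=0, c=1}.
                  branch 1.2.2.2.2 (add b):
                    ○ open, literals {a=0, b=1, c=1}.
  branch 2 (add (d iff b)):
    (d iff b): β-rule — branch into d, b  //  not d, not b.
      branch 2.1 (add d, b):
        ○ open, literals {b=1, d=1}.
      branch 2.2 (add not d, not b):
        ○ open, literals {b=0, d=0}.
6 branches closed, 10 open.
Each open branch fixes some atoms; the unmentioned ones are free. Counting distinct full assignments: branch {a=1, b=0, c=0, d=1} (none free) contributes 1 new; branch {a=1, b=0, d=1} (c) contributes 1 new; branch {a=1, b=0, c=1} (d) contributes 1 new; branch {a=0, b=1, c=1} (d) contributes 2 new; branch {b=1, c=1} (a, d) contributes 2 new; branch {a=0, b=0, c=1} (d) contributes 2 new; branch {a=0, c=1} (d, b) contributes 0 new; branch {a=0, b=1, c=1} (d) contributes 0 new; branch {b=1, d=1} (c, a) contributes 2 new; branch {b=0, d=0} (c, a) contributes 2 new. Total: 13.

13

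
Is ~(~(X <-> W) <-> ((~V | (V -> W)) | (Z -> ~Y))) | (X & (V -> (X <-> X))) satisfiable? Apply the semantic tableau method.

Initial set: {(~(~(X <-> W) <-> ((~V | (V -> W)) | (Z -> ~Y))) | (X & (V -> (X <-> X))))}.
(~(~(X <-> W) <-> ((~V | (V -> W)) | (Z -> ~Y))) | (X & (V -> (X <-> X)))): β-rule — branch into ~(~(X <-> W) <-> ((~V | (V -> W)) | (Z -> ~Y)))  //  (X & (V -> (X <-> X))).
  branch 1 (add ~(~(X <-> W) <-> ((~V | (V -> W)) | (Z -> ~Y)))):
    ~(~(X <-> W) <-> ((~V | (V -> W)) | (Z -> ~Y))): β-rule — branch into ~(X <-> W), ~((~V | (V -> W)) | (Z -> ~Y))  //  ~~(X <-> W), ((~V | (V -> W)) | (Z -> ~Y)).
      branch 1.1 (add ~(X <-> W), ~((~V | (V -> W)) | (Z -> ~Y))):
        ~((~V | (V -> W)) | (Z -> ~Y)): α-rule — add ~(~V | (V -> W)), ~(Z -> ~Y).
        ~(~V | (V -> W)): α-rule — add ~~V, ~(V -> W).
        ~(Z -> ~Y): α-rule — add Z, ~~Y.
        ~(V -> W): α-rule — add V, ~W.
        ~(X <-> W): β-rule — branch into X, ~W  //  ~X, W.
          branch 1.1.1 (add X, ~W):
            ○ open, literals {V=1, W=0, X=1, Y=1, Z=1}.
          branch 1.1.2 (add ~X, W):
            × closes — contains both W and ~W.
      branch 1.2 (add ~~(X <-> W), ((~V | (V -> W)) | (Z -> ~Y))):
        ~~(X <-> W): β-rule — branch into X, W  //  ~X, ~W.
          branch 1.2.1 (add X, W):
            ((~V | (V -> W)) | (Z -> ~Y)): β-rule — branch into (~V | (V -> W))  //  (Z -> ~Y).
              branch 1.2.1.1 (add (~V | (V -> W))):
                (~V | (V -> W)): β-rule — branch into ~V  //  (V -> W).
                  branch 1.2.1.1.1 (add ~V):
                    ○ open, literals {V=0, W=1, X=1}.
                  branch 1.2.1.1.2 (add (V -> W)):
                    (V -> W): β-rule — branch into ~V  //  W.
                      branch 1.2.1.1.2.1 (add ~V):
                        ○ open, literals {V=0, W=1, X=1}.
                      branch 1.2.1.1.2.2 (add W):
                        ○ open, literals {W=1, X=1}.
              branch 1.2.1.2 (add (Z -> ~Y)):
                (Z -> ~Y): β-rule — branch into ~Z  //  ~Y.
                  branch 1.2.1.2.1 (add ~Z):
                    ○ open, literals {W=1, X=1, Z=0}.
                  branch 1.2.1.2.2 (add ~Y):
                    ○ open, literals {W=1, X=1, Y=0}.
          branch 1.2.2 (add ~X, ~W):
            ((~V | (V -> W)) | (Z -> ~Y)): β-rule — branch into (~V | (V -> W))  //  (Z -> ~Y).
              branch 1.2.2.1 (add (~V | (V -> W))):
                (~V | (V -> W)): β-rule — branch into ~V  //  (V -> W).
                  branch 1.2.2.1.1 (add ~V):
                    ○ open, literals {V=0, W=0, X=0}.
                  branch 1.2.2.1.2 (add (V -> W)):
                    (V -> W): β-rule — branch into ~V  //  W.
                      branch 1.2.2.1.2.1 (add ~V):
                        ○ open, literals {V=0, W=0, X=0}.
                      branch 1.2.2.1.2.2 (add W):
                        × closes — contains both W and ~W.
              branch 1.2.2.2 (add (Z -> ~Y)):
                (Z -> ~Y): β-rule — branch into ~Z  //  ~Y.
                  branch 1.2.2.2.1 (add ~Z):
                    ○ open, literals {W=0, X=0, Z=0}.
                  branch 1.2.2.2.2 (add ~Y):
                    ○ open, literals {W=0, X=0, Y=0}.
  branch 2 (add (X & (V -> (X <-> X)))):
    (X & (V -> (X <-> X))): α-rule — add X, (V -> (X <-> X)).
    (V -> (X <-> X)): β-rule — branch into ~V  //  (X <-> X).
      branch 2.1 (add ~V):
        ○ open, literals {V=0, X=1}.
      branch 2.2 (add (X <-> X)):
        (X <-> X): β-rule — branch into X, X  //  ~X, ~X.
          branch 2.2.1 (add X, X):
            ○ open, literals {X=1}.
          branch 2.2.2 (add ~X, ~X):
            × closes — contains both X and ~X.
3 branches closed, 12 open.
An open branch gives a satisfying assignment: V=1, W=0, X=1, Y=1, Z=1.

Satisfiable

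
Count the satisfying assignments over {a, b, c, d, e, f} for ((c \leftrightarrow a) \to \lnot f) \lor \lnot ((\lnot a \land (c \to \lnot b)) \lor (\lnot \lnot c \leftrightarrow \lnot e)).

Initial set: {(((c \leftrightarrow a) \to \lnot f) \lor \lnot ((\lnot a \land (c \to \lnot b)) \lor (\lnot \lnot c \leftrightarrow \lnot e)))}.
(((c \leftrightarrow a) \to \lnot f) \lor \lnot ((\lnot a \land (c \to \lnot b)) \lor (\lnot \lnot c \leftrightarrow \lnot e))): β-rule — branch into ((c \leftrightarrow a) \to \lnot f)  //  \lnot ((\lnot a \land (c \to \lnot b)) \lor (\lnot \lnot c \leftrightarrow \lnot e)).
  branch 1 (add ((c \leftrightarrow a) \to \lnot f)):
    ((c \leftrightarrow a) \to \lnot f): β-rule — branch into \lnot (c \leftrightarrow a)  //  \lnot f.
      branch 1.1 (add \lnot (c \leftrightarrow a)):
        \lnot (c \leftrightarrow a): β-rule — branch into c, \lnot a  //  \lnot c, a.
          branch 1.1.1 (add c, \lnot a):
            ○ open, literals {a=F, c=T}.
          branch 1.1.2 (add \lnot c, a):
            ○ open, literals {a=T, c=F}.
      branch 1.2 (add \lnot f):
        ○ open, literals {f=F}.
  branch 2 (add \lnot ((\lnot a \land (c \to \lnot b)) \lor (\lnot \lnot c \leftrightarrow \lnot e))):
    \lnot ((\lnot a \land (c \to \lnot b)) \lor (\lnot \lnot c \leftrightarrow \lnot e)): α-rule — add \lnot (\lnot a \land (c \to \lnot b)), \lnot (\lnot \lnot c \leftrightarrow \lnot e).
    \lnot (\lnot a \land (c \to \lnot b)): β-rule — branch into \lnot \lnot a  //  \lnot (c \to \lnot b).
      branch 2.1 (add \lnot \lnot a):
        \lnot (\lnot \lnot c \leftrightarrow \lnot e): β-rule — branch into \lnot \lnot c, \lnot \lnot e  //  \lnot \lnot \lnot c, \lnot e.
          branch 2.1.1 (add \lnot \lnot c, \lnot \lnot e):
            \lnot \lnot c: drop double negation, giving c.
            ○ open, literals {a=T, c=T, e=T}.
          branch 2.1.2 (add \lnot \lnot \lnot c, \lnot e):
            \lnot \lnot \lnot c: drop double negation, giving \lnot c.
            ○ open, literals {a=T, c=F, e=F}.
      branch 2.2 (add \lnot (c \to \lnot b)):
        \lnot (c \to \lnot b): α-rule — add c, \lnot \lnot b.
        \lnot (\lnot \lnot c \leftrightarrow \lnot e): β-rule — branch into \lnot \lnot c, \lnot \lnot e  //  \lnot \lnot \lnot c, \lnot e.
          branch 2.2.1 (add \lnot \lnot c, \lnot \lnot e):
            \lnot \lnot c: drop double negation, giving c.
            ○ open, literals {b=T, c=T, e=T}.
          branch 2.2.2 (add \lnot \lnot \lnot c, \lnot e):
            \lnot \lnot \lnot c: drop double negation, giving \lnot c.
            × closes — contains both c and \lnot c.
1 branch closed, 6 open.
Each open branch fixes some atoms; the unmentioned ones are free. Counting distinct full assignments: branch {a=F, c=T} (b, d, e, f) contributes 16 new; branch {a=T, c=F} (b, d, e, f) contributes 16 new; branch {f=F} (a, b, c, d, e) contributes 16 new; branch {a=T, c=T, e=T} (b, d, f) contributes 4 new; branch {a=T, c=F, e=F} (b, d, f) contributes 0 new; branch {b=T, c=T, e=T} (a, d, f) contributes 0 new. Total: 52.

52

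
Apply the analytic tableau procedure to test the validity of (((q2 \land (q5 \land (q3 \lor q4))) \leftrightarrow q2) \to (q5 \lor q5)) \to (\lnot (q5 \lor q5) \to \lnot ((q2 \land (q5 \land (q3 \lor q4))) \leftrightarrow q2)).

Valid

Assume the negation and expand:
Initial set: {\lnot ((((q2 \land (q5 \land (q3 \lor q4))) \leftrightarrow q2) \to (q5 \lor q5)) \to (\lnot (q5 \lor q5) \to \lnot ((q2 \land (q5 \land (q3 \lor q4))) \leftrightarrow q2)))}.
\lnot ((((q2 \land (q5 \land (q3 \lor q4))) \leftrightarrow q2) \to (q5 \lor q5)) \to (\lnot (q5 \lor q5) \to \lnot ((q2 \land (q5 \land (q3 \lor q4))) \leftrightarrow q2))): α-rule — add (((q2 \land (q5 \land (q3 \lor q4))) \leftrightarrow q2) \to (q5 \lor q5)), \lnot (\lnot (q5 \lor q5) \to \lnot ((q2 \land (q5 \land (q3 \lor q4))) \leftrightarrow q2)).
\lnot (\lnot (q5 \lor q5) \to \lnot ((q2 \land (q5 \land (q3 \lor q4))) \leftrightarrow q2)): α-rule — add \lnot (q5 \lor q5), \lnot \lnot ((q2 \land (q5 \land (q3 \lor q4))) \leftrightarrow q2).
\lnot (q5 \lor q5): α-rule — add \lnot q5, \lnot q5.
(((q2 \land (q5 \land (q3 \lor q4))) \leftrightarrow q2) \to (q5 \lor q5)): β-rule — branch into \lnot ((q2 \land (q5 \land (q3 \lor q4))) \leftrightarrow q2)  //  (q5 \lor q5).
  branch 1 (add \lnot ((q2 \land (q5 \land (q3 \lor q4))) \leftrightarrow q2)):
    \lnot \lnot ((q2 \land (q5 \land (q3 \lor q4))) \leftrightarrow q2): β-rule — branch into (q2 \land (q5 \land (q3 \lor q4))), q2  //  \lnot (q2 \land (q5 \land (q3 \lor q4))), \lnot q2.
      branch 1.1 (add (q2 \land (q5 \land (q3 \lor q4))), q2):
        (q2 \land (q5 \land (q3 \lor q4))): α-rule — add q2, (q5 \land (q3 \lor q4)).
        (q5 \land (q3 \lor q4)): α-rule — add q5, (q3 \lor q4).
        × closes — contains both q5 and \lnot q5.
      branch 1.2 (add \lnot (q2 \land (q5 \land (q3 \lor q4))), \lnot q2):
        \lnot ((q2 \land (q5 \land (q3 \lor q4))) \leftrightarrow q2): β-rule — branch into (q2 \land (q5 \land (q3 \lor q4))), \lnot q2  //  \lnot (q2 \land (q5 \land (q3 \lor q4))), q2.
          branch 1.2.1 (add (q2 \land (q5 \land (q3 \lor q4))), \lnot q2):
            (q2 \land (q5 \land (q3 \lor q4))): α-rule — add q2, (q5 \land (q3 \lor q4)).
            × closes — contains both q2 and \lnot q2.
          branch 1.2.2 (add \lnot (q2 \land (q5 \land (q3 \lor q4))), q2):
            × closes — contains both q2 and \lnot q2.
  branch 2 (add (q5 \lor q5)):
    \lnot \lnot ((q2 \land (q5 \land (q3 \lor q4))) \leftrightarrow q2): β-rule — branch into (q2 \land (q5 \land (q3 \lor q4))), q2  //  \lnot (q2 \land (q5 \land (q3 \lor q4))), \lnot q2.
      branch 2.1 (add (q2 \land (q5 \land (q3 \lor q4))), q2):
        (q2 \land (q5 \land (q3 \lor q4))): α-rule — add q2, (q5 \land (q3 \lor q4)).
        (q5 \land (q3 \lor q4)): α-rule — add q5, (q3 \lor q4).
        × closes — contains both q5 and \lnot q5.
      branch 2.2 (add \lnot (q2 \land (q5 \land (q3 \lor q4))), \lnot q2):
        (q5 \lor q5): β-rule — branch into q5  //  q5.
          branch 2.2.1 (add q5):
            × closes — contains both q5 and \lnot q5.
          branch 2.2.2 (add q5):
            × closes — contains both q5 and \lnot q5.
All 6 branches close.
Every branch closed, so the negation is unsatisfiable and the formula is valid.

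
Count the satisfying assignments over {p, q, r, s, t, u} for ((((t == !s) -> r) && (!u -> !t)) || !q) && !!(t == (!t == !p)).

Initial set: {(((((t == !s) -> r) && (!u -> !t)) || !q) && !!(t == (!t == !p)))}.
(((((t == !s) -> r) && (!u -> !t)) || !q) && !!(t == (!t == !p))): α-rule — add ((((t == !s) -> r) && (!u -> !t)) || !q), !!(t == (!t == !p)).
!!(t == (!t == !p)): drop double negation, giving (t == (!t == !p)).
((((t == !s) -> r) && (!u -> !t)) || !q): β-rule — branch into (((t == !s) -> r) && (!u -> !t))  //  !q.
  branch 1 (add (((t == !s) -> r) && (!u -> !t))):
    (((t == !s) -> r) && (!u -> !t)): α-rule — add ((t == !s) -> r), (!u -> !t).
    (t == (!t == !p)): β-rule — branch into t, (!t == !p)  //  !t, !(!t == !p).
      branch 1.1 (add t, (!t == !p)):
        ((t == !s) -> r): β-rule — branch into !(t == !s)  //  r.
          branch 1.1.1 (add !(t == !s)):
            (!u -> !t): β-rule — branch into !!u  //  !t.
              branch 1.1.1.1 (add !!u):
                (!t == !p): β-rule — branch into !t, !p  //  !!t, !!p.
                  branch 1.1.1.1.1 (add !t, !p):
                    × closes — contains both t and !t.
                  branch 1.1.1.1.2 (add !!t, !!p):
                    !(t == !s): β-rule — branch into t, !!s  //  !t, !s.
                      branch 1.1.1.1.2.1 (add t, !!s):
                        ○ open, literals {p=1, s=1, t=1, u=1}.
                      branch 1.1.1.1.2.2 (add !t, !s):
                        × closes — contains both t and !t.
              branch 1.1.1.2 (add !t):
                × closes — contains both t and !t.
          branch 1.1.2 (add r):
            (!u -> !t): β-rule — branch into !!u  //  !t.
              branch 1.1.2.1 (add !!u):
                (!t == !p): β-rule — branch into !t, !p  //  !!t, !!p.
                  branch 1.1.2.1.1 (add !t, !p):
                    × closes — contains both t and !t.
                  branch 1.1.2.1.2 (add !!t, !!p):
                    ○ open, literals {p=1, r=1, t=1, u=1}.
              branch 1.1.2.2 (add !t):
                × closes — contains both t and !t.
      branch 1.2 (add !t, !(!t == !p)):
        ((t == !s) -> r): β-rule — branch into !(t == !s)  //  r.
          branch 1.2.1 (add !(t == !s)):
            (!u -> !t): β-rule — branch into !!u  //  !t.
              branch 1.2.1.1 (add !!u):
                !(!t == !p): β-rule — branch into !t, !!p  //  !!t, !p.
                  branch 1.2.1.1.1 (add !t, !!p):
                    !(t == !s): β-rule — branch into t, !!s  //  !t, !s.
                      branch 1.2.1.1.1.1 (add t, !!s):
                        × closes — contains both t and !t.
                      branch 1.2.1.1.1.2 (add !t, !s):
                        ○ open, literals {p=1, s=0, t=0, u=1}.
                  branch 1.2.1.1.2 (add !!t, !p):
                    × closes — contains both t and !t.
              branch 1.2.1.2 (add !t):
                !(!t == !p): β-rule — branch into !t, !!p  //  !!t, !p.
                  branch 1.2.1.2.1 (add !t, !!p):
                    !(t == !s): β-rule — branch into t, !!s  //  !t, !s.
                      branch 1.2.1.2.1.1 (add t, !!s):
                        × closes — contains both t and !t.
                      branch 1.2.1.2.1.2 (add !t, !s):
                        ○ open, literals {p=1, s=0, t=0}.
                  branch 1.2.1.2.2 (add !!t, !p):
                    × closes — contains both t and !t.
          branch 1.2.2 (add r):
            (!u -> !t): β-rule — branch into !!u  //  !t.
              branch 1.2.2.1 (add !!u):
                !(!t == !p): β-rule — branch into !t, !!p  //  !!t, !p.
                  branch 1.2.2.1.1 (add !t, !!p):
                    ○ open, literals {p=1, r=1, t=0, u=1}.
                  branch 1.2.2.1.2 (add !!t, !p):
                    × closes — contains both t and !t.
              branch 1.2.2.2 (add !t):
                !(!t == !p): β-rule — branch into !t, !!p  //  !!t, !p.
                  branch 1.2.2.2.1 (add !t, !!p):
                    ○ open, literals {p=1, r=1, t=0}.
                  branch 1.2.2.2.2 (add !!t, !p):
                    × closes — contains both t and !t.
  branch 2 (add !q):
    (t == (!t == !p)): β-rule — branch into t, (!t == !p)  //  !t, !(!t == !p).
      branch 2.1 (add t, (!t == !p)):
        (!t == !p): β-rule — branch into !t, !p  //  !!t, !!p.
          branch 2.1.1 (add !t, !p):
            × closes — contains both t and !t.
          branch 2.1.2 (add !!t, !!p):
            ○ open, literals {p=1, q=0, t=1}.
      branch 2.2 (add !t, !(!t == !p)):
        !(!t == !p): β-rule — branch into !t, !!p  //  !!t, !p.
          branch 2.2.1 (add !t, !!p):
            ○ open, literals {p=1, q=0, t=0}.
          branch 2.2.2 (add !!t, !p):
            × closes — contains both t and !t.
13 branches closed, 8 open.
Each open branch fixes some atoms; the unmentioned ones are free. Counting distinct full assignments: branch {p=1, s=1, t=1, u=1} (q, r) contributes 4 new; branch {p=1, r=1, t=1, u=1} (q, s) contributes 2 new; branch {p=1, s=0, t=0, u=1} (q, r) contributes 4 new; branch {p=1, s=0, t=0} (q, r, u) contributes 4 new; branch {p=1, r=1, t=0, u=1} (q, s) contributes 2 new; branch {p=1, r=1, t=0} (q, s, u) contributes 2 new; branch {p=1, q=0, t=1} (r, s, u) contributes 5 new; branch {p=1, q=0, t=0} (r, s, u) contributes 2 new. Total: 25.

25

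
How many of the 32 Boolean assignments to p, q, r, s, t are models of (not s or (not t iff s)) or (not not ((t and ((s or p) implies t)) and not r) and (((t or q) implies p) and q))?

25

Initial set: {T ((not s or (not t iff s)) or (not not ((t and ((s or p) implies t)) and not r) and (((t or q) implies p) and q)))}.
T ((not s or (not t iff s)) or (not not ((t and ((s or p) implies t)) and not r) and (((t or q) implies p) and q))): β-rule — branch into T (not s or (not t iff s))  //  T (not not ((t and ((s or p) implies t)) and not r) and (((t or q) implies p) and q)).
  branch 1 (add T (not s or (not t iff s))):
    T (not s or (not t iff s)): β-rule — branch into T not s  //  T (not t iff s).
      branch 1.1 (add T not s):
        ○ open, literals {s=0}.
      branch 1.2 (add T (not t iff s)):
        T (not t iff s): β-rule — branch into T not t, T s  //  F not t, F s.
          branch 1.2.1 (add T not t, T s):
            ○ open, literals {s=1, t=0}.
          branch 1.2.2 (add F not t, F s):
            ○ open, literals {s=0, t=1}.
  branch 2 (add T (not not ((t and ((s or p) implies t)) and not r) and (((t or q) implies p) and q))):
    T (not not ((t and ((s or p) implies t)) and not r) and (((t or q) implies p) and q)): α-rule — add T not not ((t and ((s or p) implies t)) and not r), T (((t or q) implies p) and q).
    T not not ((t and ((s or p) implies t)) and not r): drop double negation, giving T ((t and ((s or p) implies t)) and not r).
    T (((t or q) implies p) and q): α-rule — add T ((t or q) implies p), T q.
    T ((t and ((s or p) implies t)) and not r): α-rule — add T (t and ((s or p) implies t)), T not r.
    T (t and ((s or p) implies t)): α-rule — add T t, T ((s or p) implies t).
    T ((t or q) implies p): β-rule — branch into F (t or q)  //  T p.
      branch 2.1 (add F (t or q)):
        F (t or q): α-rule — add F t, F q.
        × closes — contains both t and not t.
      branch 2.2 (add T p):
        T ((s or p) implies t): β-rule — branch into F (s or p)  //  T t.
          branch 2.2.1 (add F (s or p)):
            F (s or p): α-rule — add F s, F p.
            × closes — contains both p and not p.
          branch 2.2.2 (add T t):
            ○ open, literals {p=1, q=1, r=0, t=1}.
2 branches closed, 4 open.
Each open branch fixes some atoms; the unmentioned ones are free. Counting distinct full assignments: branch {s=0} (p, q, r, t) contributes 16 new; branch {s=1, t=0} (p, q, r) contributes 8 new; branch {s=0, t=1} (p, q, r) contributes 0 new; branch {p=1, q=1, r=0, t=1} (s) contributes 1 new. Total: 25.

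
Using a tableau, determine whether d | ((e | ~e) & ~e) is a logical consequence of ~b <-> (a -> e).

Initial set: {(~b <-> (a -> e)); ~(d | ((e | ~e) & ~e))}.
~(d | ((e | ~e) & ~e)): α-rule — add ~d, ~((e | ~e) & ~e).
(~b <-> (a -> e)): β-rule — branch into ~b, (a -> e)  //  ~~b, ~(a -> e).
  branch 1 (add ~b, (a -> e)):
    ~((e | ~e) & ~e): β-rule — branch into ~(e | ~e)  //  ~~e.
      branch 1.1 (add ~(e | ~e)):
        ~(e | ~e): α-rule — add ~e, ~~e.
        × closes — contains both e and ~e.
      branch 1.2 (add ~~e):
        (a -> e): β-rule — branch into ~a  //  e.
          branch 1.2.1 (add ~a):
            ○ open, literals {a=false, b=false, d=false, e=true}.
          branch 1.2.2 (add e):
            ○ open, literals {b=false, d=false, e=true}.
  branch 2 (add ~~b, ~(a -> e)):
    ~(a -> e): α-rule — add a, ~e.
    ~((e | ~e) & ~e): β-rule — branch into ~(e | ~e)  //  ~~e.
      branch 2.1 (add ~(e | ~e)):
        ~(e | ~e): α-rule — add ~e, ~~e.
        × closes — contains both e and ~e.
      branch 2.2 (add ~~e):
        × closes — contains both e and ~e.
3 branches closed, 2 open.
An open branch gives a countermodel: a=false, b=false, d=false, e=true (unmentioned atoms arbitrary); the premises hold there but the conclusion fails.

No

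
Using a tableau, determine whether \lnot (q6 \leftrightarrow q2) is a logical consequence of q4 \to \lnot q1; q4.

No

Initial set: {(q4 \to \lnot q1); q4; \lnot \lnot (q6 \leftrightarrow q2)}.
(q4 \to \lnot q1): β-rule — branch into \lnot q4  //  \lnot q1.
  branch 1 (add \lnot q4):
    × closes — contains both q4 and \lnot q4.
  branch 2 (add \lnot q1):
    \lnot \lnot (q6 \leftrightarrow q2): β-rule — branch into q6, q2  //  \lnot q6, \lnot q2.
      branch 2.1 (add q6, q2):
        ○ open, literals {q1=0, q2=1, q4=1, q6=1}.
      branch 2.2 (add \lnot q6, \lnot q2):
        ○ open, literals {q1=0, q2=0, q4=1, q6=0}.
1 branch closed, 2 open.
An open branch gives a countermodel: q1=0, q2=1, q4=1, q6=1 (unmentioned atoms arbitrary); the premises hold there but the conclusion fails.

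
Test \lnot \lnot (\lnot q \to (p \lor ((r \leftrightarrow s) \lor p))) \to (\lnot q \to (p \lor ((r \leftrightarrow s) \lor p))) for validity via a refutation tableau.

Assume the negation and expand:
Initial set: {\lnot (\lnot \lnot (\lnot q \to (p \lor ((r \leftrightarrow s) \lor p))) \to (\lnot q \to (p \lor ((r \leftrightarrow s) \lor p))))}.
\lnot (\lnot \lnot (\lnot q \to (p \lor ((r \leftrightarrow s) \lor p))) \to (\lnot q \to (p \lor ((r \leftrightarrow s) \lor p)))): α-rule — add \lnot \lnot (\lnot q \to (p \lor ((r \leftrightarrow s) \lor p))), \lnot (\lnot q \to (p \lor ((r \leftrightarrow s) \lor p))).
\lnot \lnot (\lnot q \to (p \lor ((r \leftrightarrow s) \lor p))): drop double negation, giving (\lnot q \to (p \lor ((r \leftrightarrow s) \lor p))).
\lnot (\lnot q \to (p \lor ((r \leftrightarrow s) \lor p))): α-rule — add \lnot q, \lnot (p \lor ((r \leftrightarrow s) \lor p)).
\lnot (p \lor ((r \leftrightarrow s) \lor p)): α-rule — add \lnot p, \lnot ((r \leftrightarrow s) \lor p).
\lnot ((r \leftrightarrow s) \lor p): α-rule — add \lnot (r \leftrightarrow s), \lnot p.
(\lnot q \to (p \lor ((r \leftrightarrow s) \lor p))): β-rule — branch into \lnot \lnot q  //  (p \lor ((r \leftrightarrow s) \lor p)).
  branch 1 (add \lnot \lnot q):
    × closes — contains both q and \lnot q.
  branch 2 (add (p \lor ((r \leftrightarrow s) \lor p))):
    \lnot (r \leftrightarrow s): β-rule — branch into r, \lnot s  //  \lnot r, s.
      branch 2.1 (add r, \lnot s):
        (p \lor ((r \leftrightarrow s) \lor p)): β-rule — branch into p  //  ((r \leftrightarrow s) \lor p).
          branch 2.1.1 (add p):
            × closes — contains both p and \lnot p.
          branch 2.1.2 (add ((r \leftrightarrow s) \lor p)):
            ((r \leftrightarrow s) \lor p): β-rule — branch into (r \leftrightarrow s)  //  p.
              branch 2.1.2.1 (add (r \leftrightarrow s)):
                (r \leftrightarrow s): β-rule — branch into r, s  //  \lnot r, \lnot s.
                  branch 2.1.2.1.1 (add r, s):
                    × closes — contains both s and \lnot s.
                  branch 2.1.2.1.2 (add \lnot r, \lnot s):
                    × closes — contains both r and \lnot r.
              branch 2.1.2.2 (add p):
                × closes — contains both p and \lnot p.
      branch 2.2 (add \lnot r, s):
        (p \lor ((r \leftrightarrow s) \lor p)): β-rule — branch into p  //  ((r \leftrightarrow s) \lor p).
          branch 2.2.1 (add p):
            × closes — contains both p and \lnot p.
          branch 2.2.2 (add ((r \leftrightarrow s) \lor p)):
            ((r \leftrightarrow s) \lor p): β-rule — branch into (r \leftrightarrow s)  //  p.
              branch 2.2.2.1 (add (r \leftrightarrow s)):
                (r \leftrightarrow s): β-rule — branch into r, s  //  \lnot r, \lnot s.
                  branch 2.2.2.1.1 (add r, s):
                    × closes — contains both r and \lnot r.
                  branch 2.2.2.1.2 (add \lnot r, \lnot s):
                    × closes — contains both s and \lnot s.
              branch 2.2.2.2 (add p):
                × closes — contains both p and \lnot p.
All 9 branches close.
Every branch closed, so the negation is unsatisfiable and the formula is valid.

Valid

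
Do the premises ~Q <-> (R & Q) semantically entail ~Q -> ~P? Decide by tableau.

Initial set: {(~Q <-> (R & Q)); ~(~Q -> ~P)}.
~(~Q -> ~P): α-rule — add ~Q, ~~P.
(~Q <-> (R & Q)): β-rule — branch into ~Q, (R & Q)  //  ~~Q, ~(R & Q).
  branch 1 (add ~Q, (R & Q)):
    (R & Q): α-rule — add R, Q.
    × closes — contains both Q and ~Q.
  branch 2 (add ~~Q, ~(R & Q)):
    × closes — contains both Q and ~Q.
All 2 branches close.
Every branch closed, so the premises entail the conclusion.

Yes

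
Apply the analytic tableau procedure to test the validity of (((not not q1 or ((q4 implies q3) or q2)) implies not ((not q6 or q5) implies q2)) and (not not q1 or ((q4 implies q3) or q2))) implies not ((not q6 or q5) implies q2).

Assume the negation and expand:
Initial set: {not ((((not not q1 or ((q4 implies q3) or q2)) implies not ((not q6 or q5) implies q2)) and (not not q1 or ((q4 implies q3) or q2))) implies not ((not q6 or q5) implies q2))}.
not ((((not not q1 or ((q4 implies q3) or q2)) implies not ((not q6 or q5) implies q2)) and (not not q1 or ((q4 implies q3) or q2))) implies not ((not q6 or q5) implies q2)): α-rule — add (((not not q1 or ((q4 implies q3) or q2)) implies not ((not q6 or q5) implies q2)) and (not not q1 or ((q4 implies q3) or q2))), not not ((not q6 or q5) implies q2).
(((not not q1 or ((q4 implies q3) or q2)) implies not ((not q6 or q5) implies q2)) and (not not q1 or ((q4 implies q3) or q2))): α-rule — add ((not not q1 or ((q4 implies q3) or q2)) implies not ((not q6 or q5) implies q2)), (not not q1 or ((q4 implies q3) or q2)).
not not ((not q6 or q5) implies q2): β-rule — branch into not (not q6 or q5)  //  q2.
  branch 1 (add not (not q6 or q5)):
    not (not q6 or q5): α-rule — add not not q6, not q5.
    ((not not q1 or ((q4 implies q3) or q2)) implies not ((not q6 or q5) implies q2)): β-rule — branch into not (not not q1 or ((q4 implies q3) or q2))  //  not ((not q6 or q5) implies q2).
      branch 1.1 (add not (not not q1 or ((q4 implies q3) or q2))):
        not (not not q1 or ((q4 implies q3) or q2)): α-rule — add not not not q1, not ((q4 implies q3) or q2).
        not not not q1: drop double negation, giving not q1.
        not ((q4 implies q3) or q2): α-rule — add not (q4 implies q3), not q2.
        not (q4 implies q3): α-rule — add q4, not q3.
        (not not q1 or ((q4 implies q3) or q2)): β-rule — branch into not not q1  //  ((q4 implies q3) or q2).
          branch 1.1.1 (add not not q1):
            not not q1: drop double negation, giving q1.
            × closes — contains both q1 and not q1.
          branch 1.1.2 (add ((q4 implies q3) or q2)):
            ((q4 implies q3) or q2): β-rule — branch into (q4 implies q3)  //  q2.
              branch 1.1.2.1 (add (q4 implies q3)):
                (q4 implies q3): β-rule — branch into not q4  //  q3.
                  branch 1.1.2.1.1 (add not q4):
                    × closes — contains both q4 and not q4.
                  branch 1.1.2.1.2 (add q3):
                    × closes — contains both q3 and not q3.
              branch 1.1.2.2 (add q2):
                × closes — contains both q2 and not q2.
      branch 1.2 (add not ((not q6 or q5) implies q2)):
        not ((not q6 or q5) implies q2): α-rule — add (not q6 or q5), not q2.
        (not not q1 or ((q4 implies q3) or q2)): β-rule — branch into not not q1  //  ((q4 implies q3) or q2).
          branch 1.2.1 (add not not q1):
            not not q1: drop double negation, giving q1.
            (not q6 or q5): β-rule — branch into not q6  //  q5.
              branch 1.2.1.1 (add not q6):
                × closes — contains both q6 and not q6.
              branch 1.2.1.2 (add q5):
                × closes — contains both q5 and not q5.
          branch 1.2.2 (add ((q4 implies q3) or q2)):
            (not q6 or q5): β-rule — branch into not q6  //  q5.
              branch 1.2.2.1 (add not q6):
                × closes — contains both q6 and not q6.
              branch 1.2.2.2 (add q5):
                × closes — contains both q5 and not q5.
  branch 2 (add q2):
    ((not not q1 or ((q4 implies q3) or q2)) implies not ((not q6 or q5) implies q2)): β-rule — branch into not (not not q1 or ((q4 implies q3) or q2))  //  not ((not q6 or q5) implies q2).
      branch 2.1 (add not (not not q1 or ((q4 implies q3) or q2))):
        not (not not q1 or ((q4 implies q3) or q2)): α-rule — add not not not q1, not ((q4 implies q3) or q2).
        not not not q1: drop double negation, giving not q1.
        not ((q4 implies q3) or q2): α-rule — add not (q4 implies q3), not q2.
        × closes — contains both q2 and not q2.
      branch 2.2 (add not ((not q6 or q5) implies q2)):
        not ((not q6 or q5) implies q2): α-rule — add (not q6 or q5), not q2.
        × closes — contains both q2 and not q2.
All 10 branches close.
Every branch closed, so the negation is unsatisfiable and the formula is valid.

Valid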